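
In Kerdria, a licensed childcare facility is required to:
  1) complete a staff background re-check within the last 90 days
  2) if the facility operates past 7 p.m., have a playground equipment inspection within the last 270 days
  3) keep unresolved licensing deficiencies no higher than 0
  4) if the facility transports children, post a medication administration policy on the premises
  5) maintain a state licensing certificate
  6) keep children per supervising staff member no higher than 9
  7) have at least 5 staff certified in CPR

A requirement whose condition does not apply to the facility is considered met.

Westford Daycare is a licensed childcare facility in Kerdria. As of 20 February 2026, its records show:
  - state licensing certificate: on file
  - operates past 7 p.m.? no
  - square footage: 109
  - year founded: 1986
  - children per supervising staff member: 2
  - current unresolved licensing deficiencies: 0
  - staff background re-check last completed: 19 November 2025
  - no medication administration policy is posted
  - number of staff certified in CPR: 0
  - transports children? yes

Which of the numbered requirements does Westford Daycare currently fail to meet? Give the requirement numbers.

1, 4, 7

1. staff background re-check 93 days ago vs limit 90 → not met
2. condition 'operates past 7 p.m.' does not hold → requirement n/a → met
3. unresolved licensing deficiencies 0 ≤ 0 → met
4. condition 'transports children' holds; medication administration policy absent → not met
5. state licensing certificate present → met
6. children per supervising staff member 2 ≤ 9 → met
7. staff certified in CPR 0 < 5 → not met
Not met: 1, 4, 7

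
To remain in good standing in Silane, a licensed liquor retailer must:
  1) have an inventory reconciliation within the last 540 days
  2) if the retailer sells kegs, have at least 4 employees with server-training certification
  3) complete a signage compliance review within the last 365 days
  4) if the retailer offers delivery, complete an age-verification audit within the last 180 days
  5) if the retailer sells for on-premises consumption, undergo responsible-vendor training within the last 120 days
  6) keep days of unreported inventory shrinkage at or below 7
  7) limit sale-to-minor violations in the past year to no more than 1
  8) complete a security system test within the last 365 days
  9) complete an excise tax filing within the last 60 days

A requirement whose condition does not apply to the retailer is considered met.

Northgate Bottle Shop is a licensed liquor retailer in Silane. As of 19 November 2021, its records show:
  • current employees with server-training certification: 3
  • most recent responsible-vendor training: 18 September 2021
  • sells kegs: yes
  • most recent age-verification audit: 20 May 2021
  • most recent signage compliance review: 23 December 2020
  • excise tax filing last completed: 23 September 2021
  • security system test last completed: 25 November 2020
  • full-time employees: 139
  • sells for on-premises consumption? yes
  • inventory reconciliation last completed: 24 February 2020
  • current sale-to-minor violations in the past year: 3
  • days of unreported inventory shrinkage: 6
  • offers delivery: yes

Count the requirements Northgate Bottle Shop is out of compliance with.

1. inventory reconciliation 634 days ago vs limit 540 → not met
2. condition 'sells kegs' holds; employees with server-training certification 3 < 4 → not met
3. signage compliance review 331 days ago vs limit 365 → met
4. condition 'offers delivery' holds; age-verification audit 183 days ago vs limit 180 → not met
5. condition 'sells for on-premises consumption' holds; responsible-vendor training 62 days ago vs limit 120 → met
6. days of unreported inventory shrinkage 6 ≤ 7 → met
7. sale-to-minor violations in the past year 3 > 1 → not met
8. security system test 359 days ago vs limit 365 → met
9. excise tax filing 57 days ago vs limit 60 → met
Not met: 4 of 9

4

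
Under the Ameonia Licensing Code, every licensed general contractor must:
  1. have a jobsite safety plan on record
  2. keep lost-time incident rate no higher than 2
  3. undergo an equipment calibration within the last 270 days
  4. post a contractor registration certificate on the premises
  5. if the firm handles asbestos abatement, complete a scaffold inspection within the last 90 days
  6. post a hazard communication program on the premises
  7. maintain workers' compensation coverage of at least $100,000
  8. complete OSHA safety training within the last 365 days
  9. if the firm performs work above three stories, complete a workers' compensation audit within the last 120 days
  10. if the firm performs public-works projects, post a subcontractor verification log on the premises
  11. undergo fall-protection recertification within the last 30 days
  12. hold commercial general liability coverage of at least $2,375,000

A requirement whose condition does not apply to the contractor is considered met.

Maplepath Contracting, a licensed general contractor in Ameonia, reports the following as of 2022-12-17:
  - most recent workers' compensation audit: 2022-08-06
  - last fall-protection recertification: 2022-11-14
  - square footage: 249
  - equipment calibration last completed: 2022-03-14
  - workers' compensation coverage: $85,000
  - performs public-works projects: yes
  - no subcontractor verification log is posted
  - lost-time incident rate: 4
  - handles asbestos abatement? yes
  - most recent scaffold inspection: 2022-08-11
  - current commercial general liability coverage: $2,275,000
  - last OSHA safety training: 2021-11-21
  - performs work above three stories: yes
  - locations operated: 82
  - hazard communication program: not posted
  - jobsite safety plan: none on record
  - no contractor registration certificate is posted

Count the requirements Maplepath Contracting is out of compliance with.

12

1. jobsite safety plan absent → not met
2. lost-time incident rate 4 > 2 → not met
3. equipment calibration 278 days ago vs limit 270 → not met
4. contractor registration certificate absent → not met
5. condition 'handles asbestos abatement' holds; scaffold inspection 128 days ago vs limit 90 → not met
6. hazard communication program absent → not met
7. workers' compensation coverage $85,000 < $100,000 → not met
8. OSHA safety training 391 days ago vs limit 365 → not met
9. condition 'performs work above three stories' holds; workers' compensation audit 133 days ago vs limit 120 → not met
10. condition 'performs public-works projects' holds; subcontractor verification log absent → not met
11. fall-protection recertification 33 days ago vs limit 30 → not met
12. commercial general liability coverage $2,275,000 < $2,375,000 → not met
Not met: 12 of 12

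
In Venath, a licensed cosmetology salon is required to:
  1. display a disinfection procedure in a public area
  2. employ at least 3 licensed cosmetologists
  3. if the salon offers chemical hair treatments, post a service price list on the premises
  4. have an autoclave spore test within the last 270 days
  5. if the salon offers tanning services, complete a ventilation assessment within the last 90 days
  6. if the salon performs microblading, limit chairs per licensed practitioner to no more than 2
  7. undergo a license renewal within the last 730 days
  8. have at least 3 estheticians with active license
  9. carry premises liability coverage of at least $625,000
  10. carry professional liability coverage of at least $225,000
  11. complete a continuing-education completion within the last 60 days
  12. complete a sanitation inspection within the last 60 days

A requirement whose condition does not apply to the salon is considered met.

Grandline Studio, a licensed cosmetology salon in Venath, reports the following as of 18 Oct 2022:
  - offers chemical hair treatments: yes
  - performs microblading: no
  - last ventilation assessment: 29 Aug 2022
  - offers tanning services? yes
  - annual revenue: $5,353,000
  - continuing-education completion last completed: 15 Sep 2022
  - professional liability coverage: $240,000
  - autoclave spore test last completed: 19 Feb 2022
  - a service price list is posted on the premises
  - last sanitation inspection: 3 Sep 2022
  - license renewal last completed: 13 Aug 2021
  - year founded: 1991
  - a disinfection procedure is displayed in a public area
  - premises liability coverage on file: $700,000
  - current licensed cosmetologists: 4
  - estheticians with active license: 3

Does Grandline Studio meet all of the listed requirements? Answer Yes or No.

Yes

1. disinfection procedure present → met
2. licensed cosmetologists 4 ≥ 3 → met
3. condition 'offers chemical hair treatments' holds; service price list present → met
4. autoclave spore test 241 days ago vs limit 270 → met
5. condition 'offers tanning services' holds; ventilation assessment 50 days ago vs limit 90 → met
6. condition 'performs microblading' does not hold → requirement n/a → met
7. license renewal 431 days ago vs limit 730 → met
8. estheticians with active license 3 ≥ 3 → met
9. premises liability coverage $700,000 ≥ $625,000 → met
10. professional liability coverage $240,000 ≥ $225,000 → met
11. continuing-education completion 33 days ago vs limit 60 → met
12. sanitation inspection 45 days ago vs limit 60 → met
All met.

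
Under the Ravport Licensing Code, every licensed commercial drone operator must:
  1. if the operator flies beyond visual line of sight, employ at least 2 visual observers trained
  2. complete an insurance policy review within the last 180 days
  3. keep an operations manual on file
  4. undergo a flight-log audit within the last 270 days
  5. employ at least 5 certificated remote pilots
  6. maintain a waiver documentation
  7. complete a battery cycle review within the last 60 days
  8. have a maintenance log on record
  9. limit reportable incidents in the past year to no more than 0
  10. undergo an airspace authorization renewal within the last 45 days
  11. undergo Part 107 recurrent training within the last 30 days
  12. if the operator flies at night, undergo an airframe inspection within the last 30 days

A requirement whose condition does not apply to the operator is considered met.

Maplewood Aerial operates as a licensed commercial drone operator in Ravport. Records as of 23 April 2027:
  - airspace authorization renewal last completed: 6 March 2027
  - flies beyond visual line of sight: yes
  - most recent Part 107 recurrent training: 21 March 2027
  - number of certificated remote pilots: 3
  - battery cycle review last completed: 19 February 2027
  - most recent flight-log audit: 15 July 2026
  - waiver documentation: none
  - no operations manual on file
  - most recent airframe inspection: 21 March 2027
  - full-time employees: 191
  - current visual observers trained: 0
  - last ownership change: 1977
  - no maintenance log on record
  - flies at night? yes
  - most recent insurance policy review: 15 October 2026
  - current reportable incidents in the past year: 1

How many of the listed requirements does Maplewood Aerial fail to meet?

12

1. condition 'flies beyond visual line of sight' holds; visual observers trained 0 < 2 → not met
2. insurance policy review 190 days ago vs limit 180 → not met
3. operations manual absent → not met
4. flight-log audit 282 days ago vs limit 270 → not met
5. certificated remote pilots 3 < 5 → not met
6. waiver documentation absent → not met
7. battery cycle review 63 days ago vs limit 60 → not met
8. maintenance log absent → not met
9. reportable incidents in the past year 1 > 0 → not met
10. airspace authorization renewal 48 days ago vs limit 45 → not met
11. Part 107 recurrent training 33 days ago vs limit 30 → not met
12. condition 'flies at night' holds; airframe inspection 33 days ago vs limit 30 → not met
Not met: 12 of 12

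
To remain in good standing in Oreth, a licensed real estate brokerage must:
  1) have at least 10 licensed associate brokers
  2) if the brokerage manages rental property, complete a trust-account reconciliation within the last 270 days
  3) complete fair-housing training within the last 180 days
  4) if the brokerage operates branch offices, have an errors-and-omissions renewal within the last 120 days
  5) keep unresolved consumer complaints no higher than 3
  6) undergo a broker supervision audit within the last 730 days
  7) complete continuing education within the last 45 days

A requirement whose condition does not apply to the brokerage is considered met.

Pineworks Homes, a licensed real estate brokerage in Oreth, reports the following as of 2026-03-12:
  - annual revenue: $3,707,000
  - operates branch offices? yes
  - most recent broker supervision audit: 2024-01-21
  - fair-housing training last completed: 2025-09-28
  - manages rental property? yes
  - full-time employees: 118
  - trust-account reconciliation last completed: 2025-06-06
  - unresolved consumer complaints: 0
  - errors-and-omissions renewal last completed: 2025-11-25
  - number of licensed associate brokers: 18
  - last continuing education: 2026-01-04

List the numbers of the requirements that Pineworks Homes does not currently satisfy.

2, 6, 7

1. licensed associate brokers 18 ≥ 10 → met
2. condition 'manages rental property' holds; trust-account reconciliation 279 days ago vs limit 270 → not met
3. fair-housing training 165 days ago vs limit 180 → met
4. condition 'operates branch offices' holds; errors-and-omissions renewal 107 days ago vs limit 120 → met
5. unresolved consumer complaints 0 ≤ 3 → met
6. broker supervision audit 781 days ago vs limit 730 → not met
7. continuing education 67 days ago vs limit 45 → not met
Not met: 2, 6, 7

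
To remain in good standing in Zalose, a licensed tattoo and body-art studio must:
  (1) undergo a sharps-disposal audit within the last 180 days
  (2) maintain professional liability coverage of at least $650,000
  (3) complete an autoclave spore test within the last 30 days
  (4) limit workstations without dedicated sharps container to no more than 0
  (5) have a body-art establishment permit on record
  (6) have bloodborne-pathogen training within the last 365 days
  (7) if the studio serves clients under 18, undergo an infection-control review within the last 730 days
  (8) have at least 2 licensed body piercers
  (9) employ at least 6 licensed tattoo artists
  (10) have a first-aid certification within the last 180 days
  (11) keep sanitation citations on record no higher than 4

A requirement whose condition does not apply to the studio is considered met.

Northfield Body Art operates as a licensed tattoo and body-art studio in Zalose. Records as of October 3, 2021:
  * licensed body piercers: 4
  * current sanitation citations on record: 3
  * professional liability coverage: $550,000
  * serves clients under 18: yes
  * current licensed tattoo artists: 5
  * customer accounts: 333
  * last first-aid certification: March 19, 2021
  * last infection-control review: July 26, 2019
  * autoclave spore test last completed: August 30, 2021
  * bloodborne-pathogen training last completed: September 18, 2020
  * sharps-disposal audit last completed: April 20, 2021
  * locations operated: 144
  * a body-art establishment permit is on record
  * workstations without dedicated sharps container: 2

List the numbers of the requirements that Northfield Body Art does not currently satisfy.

1. sharps-disposal audit 166 days ago vs limit 180 → met
2. professional liability coverage $550,000 < $650,000 → not met
3. autoclave spore test 34 days ago vs limit 30 → not met
4. workstations without dedicated sharps container 2 > 0 → not met
5. body-art establishment permit present → met
6. bloodborne-pathogen training 380 days ago vs limit 365 → not met
7. condition 'serves clients under 18' holds; infection-control review 800 days ago vs limit 730 → not met
8. licensed body piercers 4 ≥ 2 → met
9. licensed tattoo artists 5 < 6 → not met
10. first-aid certification 198 days ago vs limit 180 → not met
11. sanitation citations on record 3 ≤ 4 → met
Not met: 2, 3, 4, 6, 7, 9, 10

2, 3, 4, 6, 7, 9, 10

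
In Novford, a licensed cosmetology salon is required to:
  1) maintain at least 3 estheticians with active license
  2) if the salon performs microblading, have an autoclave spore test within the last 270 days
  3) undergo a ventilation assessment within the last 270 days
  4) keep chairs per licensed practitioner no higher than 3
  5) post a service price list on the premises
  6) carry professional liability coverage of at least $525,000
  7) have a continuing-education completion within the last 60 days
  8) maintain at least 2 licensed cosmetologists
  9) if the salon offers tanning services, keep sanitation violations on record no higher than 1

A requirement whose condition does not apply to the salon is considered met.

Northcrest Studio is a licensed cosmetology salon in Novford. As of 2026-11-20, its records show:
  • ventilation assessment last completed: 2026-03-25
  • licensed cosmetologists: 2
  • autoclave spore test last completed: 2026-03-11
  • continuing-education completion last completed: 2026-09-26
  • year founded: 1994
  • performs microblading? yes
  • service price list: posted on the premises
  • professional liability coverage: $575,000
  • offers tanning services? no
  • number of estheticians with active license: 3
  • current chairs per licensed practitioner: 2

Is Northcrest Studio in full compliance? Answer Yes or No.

Yes

1. estheticians with active license 3 ≥ 3 → met
2. condition 'performs microblading' holds; autoclave spore test 254 days ago vs limit 270 → met
3. ventilation assessment 240 days ago vs limit 270 → met
4. chairs per licensed practitioner 2 ≤ 3 → met
5. service price list present → met
6. professional liability coverage $575,000 ≥ $525,000 → met
7. continuing-education completion 55 days ago vs limit 60 → met
8. licensed cosmetologists 2 ≥ 2 → met
9. condition 'offers tanning services' does not hold → requirement n/a → met
All met.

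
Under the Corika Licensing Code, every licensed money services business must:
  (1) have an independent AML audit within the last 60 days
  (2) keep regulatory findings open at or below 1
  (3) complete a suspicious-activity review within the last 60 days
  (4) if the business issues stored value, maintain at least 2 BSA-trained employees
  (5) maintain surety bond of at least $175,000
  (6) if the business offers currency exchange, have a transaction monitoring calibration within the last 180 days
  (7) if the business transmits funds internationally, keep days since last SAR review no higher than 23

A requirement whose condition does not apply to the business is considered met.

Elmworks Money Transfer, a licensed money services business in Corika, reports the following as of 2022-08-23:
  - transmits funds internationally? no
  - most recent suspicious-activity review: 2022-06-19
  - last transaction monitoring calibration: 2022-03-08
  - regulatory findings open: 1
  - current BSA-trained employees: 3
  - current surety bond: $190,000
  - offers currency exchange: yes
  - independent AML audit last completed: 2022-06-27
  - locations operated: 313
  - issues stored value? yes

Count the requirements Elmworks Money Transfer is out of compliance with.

1. independent AML audit 57 days ago vs limit 60 → met
2. regulatory findings open 1 ≤ 1 → met
3. suspicious-activity review 65 days ago vs limit 60 → not met
4. condition 'issues stored value' holds; BSA-trained employees 3 ≥ 2 → met
5. surety bond $190,000 ≥ $175,000 → met
6. condition 'offers currency exchange' holds; transaction monitoring calibration 168 days ago vs limit 180 → met
7. condition 'transmits funds internationally' does not hold → requirement n/a → met
Not met: 1 of 7

1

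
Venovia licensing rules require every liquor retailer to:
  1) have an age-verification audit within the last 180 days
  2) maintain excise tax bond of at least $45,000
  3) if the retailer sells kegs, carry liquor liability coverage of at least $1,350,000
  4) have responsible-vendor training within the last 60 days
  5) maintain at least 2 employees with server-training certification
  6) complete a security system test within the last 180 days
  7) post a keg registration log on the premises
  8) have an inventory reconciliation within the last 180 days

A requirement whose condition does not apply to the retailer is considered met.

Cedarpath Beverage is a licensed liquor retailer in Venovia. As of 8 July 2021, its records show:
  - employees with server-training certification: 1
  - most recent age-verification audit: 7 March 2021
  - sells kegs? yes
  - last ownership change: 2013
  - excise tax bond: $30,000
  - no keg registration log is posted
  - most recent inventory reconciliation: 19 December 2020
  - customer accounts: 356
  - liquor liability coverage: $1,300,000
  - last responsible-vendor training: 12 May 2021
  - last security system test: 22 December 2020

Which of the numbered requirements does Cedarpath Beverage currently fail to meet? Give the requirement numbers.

1. age-verification audit 123 days ago vs limit 180 → met
2. excise tax bond $30,000 < $45,000 → not met
3. condition 'sells kegs' holds; liquor liability coverage $1,300,000 < $1,350,000 → not met
4. responsible-vendor training 57 days ago vs limit 60 → met
5. employees with server-training certification 1 < 2 → not met
6. security system test 198 days ago vs limit 180 → not met
7. keg registration log absent → not met
8. inventory reconciliation 201 days ago vs limit 180 → not met
Not met: 2, 3, 5, 6, 7, 8

2, 3, 5, 6, 7, 8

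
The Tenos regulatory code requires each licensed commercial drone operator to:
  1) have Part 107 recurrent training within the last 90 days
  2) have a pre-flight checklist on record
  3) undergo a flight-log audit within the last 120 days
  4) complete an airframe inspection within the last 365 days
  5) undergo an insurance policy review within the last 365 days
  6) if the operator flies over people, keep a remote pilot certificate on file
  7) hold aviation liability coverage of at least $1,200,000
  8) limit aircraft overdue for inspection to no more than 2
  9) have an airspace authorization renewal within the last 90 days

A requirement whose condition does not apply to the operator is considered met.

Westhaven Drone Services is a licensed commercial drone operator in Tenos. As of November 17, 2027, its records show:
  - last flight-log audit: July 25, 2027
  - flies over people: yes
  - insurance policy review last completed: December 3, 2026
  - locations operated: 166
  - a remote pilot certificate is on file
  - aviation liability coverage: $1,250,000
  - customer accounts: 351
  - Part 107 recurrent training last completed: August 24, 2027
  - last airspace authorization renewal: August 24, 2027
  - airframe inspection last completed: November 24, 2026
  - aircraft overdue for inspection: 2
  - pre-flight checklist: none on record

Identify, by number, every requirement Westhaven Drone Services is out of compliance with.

1. Part 107 recurrent training 85 days ago vs limit 90 → met
2. pre-flight checklist absent → not met
3. flight-log audit 115 days ago vs limit 120 → met
4. airframe inspection 358 days ago vs limit 365 → met
5. insurance policy review 349 days ago vs limit 365 → met
6. condition 'flies over people' holds; remote pilot certificate present → met
7. aviation liability coverage $1,250,000 ≥ $1,200,000 → met
8. aircraft overdue for inspection 2 ≤ 2 → met
9. airspace authorization renewal 85 days ago vs limit 90 → met
Not met: 2

2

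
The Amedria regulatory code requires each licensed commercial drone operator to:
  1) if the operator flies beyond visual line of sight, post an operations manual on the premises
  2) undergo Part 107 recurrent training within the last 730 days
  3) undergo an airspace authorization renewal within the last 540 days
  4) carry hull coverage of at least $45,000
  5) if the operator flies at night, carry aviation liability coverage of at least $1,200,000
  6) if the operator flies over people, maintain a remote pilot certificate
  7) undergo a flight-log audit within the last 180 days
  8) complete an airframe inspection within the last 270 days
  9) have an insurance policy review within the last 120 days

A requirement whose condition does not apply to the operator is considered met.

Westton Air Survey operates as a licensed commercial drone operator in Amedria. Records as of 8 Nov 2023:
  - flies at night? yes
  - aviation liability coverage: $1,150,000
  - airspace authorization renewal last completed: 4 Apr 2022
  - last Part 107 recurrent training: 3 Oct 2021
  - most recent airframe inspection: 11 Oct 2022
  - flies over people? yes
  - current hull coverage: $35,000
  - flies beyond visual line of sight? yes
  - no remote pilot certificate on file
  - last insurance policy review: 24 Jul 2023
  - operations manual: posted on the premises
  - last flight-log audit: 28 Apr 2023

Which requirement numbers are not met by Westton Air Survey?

2, 3, 4, 5, 6, 7, 8

1. condition 'flies beyond visual line of sight' holds; operations manual present → met
2. Part 107 recurrent training 766 days ago vs limit 730 → not met
3. airspace authorization renewal 583 days ago vs limit 540 → not met
4. hull coverage $35,000 < $45,000 → not met
5. condition 'flies at night' holds; aviation liability coverage $1,150,000 < $1,200,000 → not met
6. condition 'flies over people' holds; remote pilot certificate absent → not met
7. flight-log audit 194 days ago vs limit 180 → not met
8. airframe inspection 393 days ago vs limit 270 → not met
9. insurance policy review 107 days ago vs limit 120 → met
Not met: 2, 3, 4, 5, 6, 7, 8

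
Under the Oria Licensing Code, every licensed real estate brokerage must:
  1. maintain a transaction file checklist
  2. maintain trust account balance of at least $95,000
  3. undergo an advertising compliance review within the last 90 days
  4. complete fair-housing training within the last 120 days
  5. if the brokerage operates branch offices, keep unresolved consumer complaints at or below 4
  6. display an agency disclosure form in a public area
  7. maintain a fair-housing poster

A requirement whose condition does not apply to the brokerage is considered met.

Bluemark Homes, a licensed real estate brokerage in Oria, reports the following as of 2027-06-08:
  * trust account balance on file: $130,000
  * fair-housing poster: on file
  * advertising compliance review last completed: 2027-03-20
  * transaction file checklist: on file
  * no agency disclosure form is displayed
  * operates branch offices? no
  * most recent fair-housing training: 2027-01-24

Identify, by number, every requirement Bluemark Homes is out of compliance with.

1. transaction file checklist present → met
2. trust account balance $130,000 ≥ $95,000 → met
3. advertising compliance review 80 days ago vs limit 90 → met
4. fair-housing training 135 days ago vs limit 120 → not met
5. condition 'operates branch offices' does not hold → requirement n/a → met
6. agency disclosure form absent → not met
7. fair-housing poster present → met
Not met: 4, 6

4, 6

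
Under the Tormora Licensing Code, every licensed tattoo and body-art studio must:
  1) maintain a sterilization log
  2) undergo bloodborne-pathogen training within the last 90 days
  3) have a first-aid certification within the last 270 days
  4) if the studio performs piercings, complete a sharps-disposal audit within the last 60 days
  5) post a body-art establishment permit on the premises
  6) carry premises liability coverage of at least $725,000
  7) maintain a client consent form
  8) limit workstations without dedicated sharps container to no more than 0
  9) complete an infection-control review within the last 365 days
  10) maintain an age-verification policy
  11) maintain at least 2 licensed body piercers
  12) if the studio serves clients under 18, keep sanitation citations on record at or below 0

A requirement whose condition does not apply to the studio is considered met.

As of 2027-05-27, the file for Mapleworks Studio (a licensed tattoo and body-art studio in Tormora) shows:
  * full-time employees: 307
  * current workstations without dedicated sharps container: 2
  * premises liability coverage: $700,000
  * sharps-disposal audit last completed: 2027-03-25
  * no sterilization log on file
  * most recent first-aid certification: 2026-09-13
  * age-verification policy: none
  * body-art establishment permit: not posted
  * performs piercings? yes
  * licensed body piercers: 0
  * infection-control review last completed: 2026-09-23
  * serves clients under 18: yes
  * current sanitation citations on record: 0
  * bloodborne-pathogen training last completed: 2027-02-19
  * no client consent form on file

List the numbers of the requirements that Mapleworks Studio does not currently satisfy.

1. sterilization log absent → not met
2. bloodborne-pathogen training 97 days ago vs limit 90 → not met
3. first-aid certification 256 days ago vs limit 270 → met
4. condition 'performs piercings' holds; sharps-disposal audit 63 days ago vs limit 60 → not met
5. body-art establishment permit absent → not met
6. premises liability coverage $700,000 < $725,000 → not met
7. client consent form absent → not met
8. workstations without dedicated sharps container 2 > 0 → not met
9. infection-control review 246 days ago vs limit 365 → met
10. age-verification policy absent → not met
11. licensed body piercers 0 < 2 → not met
12. condition 'serves clients under 18' holds; sanitation citations on record 0 ≤ 0 → met
Not met: 1, 2, 4, 5, 6, 7, 8, 10, 11

1, 2, 4, 5, 6, 7, 8, 10, 11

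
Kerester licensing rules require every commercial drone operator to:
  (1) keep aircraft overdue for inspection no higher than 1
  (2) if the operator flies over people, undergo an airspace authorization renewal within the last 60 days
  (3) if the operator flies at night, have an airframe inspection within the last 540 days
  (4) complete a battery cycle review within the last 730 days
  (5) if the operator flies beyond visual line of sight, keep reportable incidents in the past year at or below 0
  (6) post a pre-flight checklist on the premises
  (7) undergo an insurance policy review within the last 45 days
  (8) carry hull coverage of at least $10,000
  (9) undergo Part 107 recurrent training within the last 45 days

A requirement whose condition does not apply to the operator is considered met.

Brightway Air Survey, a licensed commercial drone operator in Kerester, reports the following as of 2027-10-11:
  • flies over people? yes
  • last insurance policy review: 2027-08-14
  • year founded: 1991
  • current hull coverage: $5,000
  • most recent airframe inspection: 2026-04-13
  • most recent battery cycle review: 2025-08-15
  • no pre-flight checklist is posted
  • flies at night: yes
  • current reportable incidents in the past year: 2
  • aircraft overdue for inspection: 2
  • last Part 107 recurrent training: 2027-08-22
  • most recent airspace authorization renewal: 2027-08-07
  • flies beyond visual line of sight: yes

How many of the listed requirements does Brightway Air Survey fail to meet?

9

1. aircraft overdue for inspection 2 > 1 → not met
2. condition 'flies over people' holds; airspace authorization renewal 65 days ago vs limit 60 → not met
3. condition 'flies at night' holds; airframe inspection 546 days ago vs limit 540 → not met
4. battery cycle review 787 days ago vs limit 730 → not met
5. condition 'flies beyond visual line of sight' holds; reportable incidents in the past year 2 > 0 → not met
6. pre-flight checklist absent → not met
7. insurance policy review 58 days ago vs limit 45 → not met
8. hull coverage $5,000 < $10,000 → not met
9. Part 107 recurrent training 50 days ago vs limit 45 → not met
Not met: 9 of 9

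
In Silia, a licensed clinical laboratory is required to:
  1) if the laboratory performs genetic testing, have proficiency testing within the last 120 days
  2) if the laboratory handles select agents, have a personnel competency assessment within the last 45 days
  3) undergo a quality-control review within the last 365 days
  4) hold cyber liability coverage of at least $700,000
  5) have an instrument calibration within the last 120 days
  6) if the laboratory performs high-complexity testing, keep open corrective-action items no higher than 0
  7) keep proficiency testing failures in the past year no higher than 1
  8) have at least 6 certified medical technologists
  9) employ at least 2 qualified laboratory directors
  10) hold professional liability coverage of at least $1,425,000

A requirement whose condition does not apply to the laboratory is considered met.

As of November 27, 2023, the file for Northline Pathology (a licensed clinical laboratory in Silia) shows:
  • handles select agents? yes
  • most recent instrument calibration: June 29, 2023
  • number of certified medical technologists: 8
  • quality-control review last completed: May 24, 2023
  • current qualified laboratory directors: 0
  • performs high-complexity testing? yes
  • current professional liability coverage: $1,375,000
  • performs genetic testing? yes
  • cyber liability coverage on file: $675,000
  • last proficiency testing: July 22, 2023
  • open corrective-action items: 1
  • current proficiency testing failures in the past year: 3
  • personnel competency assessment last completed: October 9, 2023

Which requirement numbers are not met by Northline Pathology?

1, 2, 4, 5, 6, 7, 9, 10

1. condition 'performs genetic testing' holds; proficiency testing 128 days ago vs limit 120 → not met
2. condition 'handles select agents' holds; personnel competency assessment 49 days ago vs limit 45 → not met
3. quality-control review 187 days ago vs limit 365 → met
4. cyber liability coverage $675,000 < $700,000 → not met
5. instrument calibration 151 days ago vs limit 120 → not met
6. condition 'performs high-complexity testing' holds; open corrective-action items 1 > 0 → not met
7. proficiency testing failures in the past year 3 > 1 → not met
8. certified medical technologists 8 ≥ 6 → met
9. qualified laboratory directors 0 < 2 → not met
10. professional liability coverage $1,375,000 < $1,425,000 → not met
Not met: 1, 2, 4, 5, 6, 7, 9, 10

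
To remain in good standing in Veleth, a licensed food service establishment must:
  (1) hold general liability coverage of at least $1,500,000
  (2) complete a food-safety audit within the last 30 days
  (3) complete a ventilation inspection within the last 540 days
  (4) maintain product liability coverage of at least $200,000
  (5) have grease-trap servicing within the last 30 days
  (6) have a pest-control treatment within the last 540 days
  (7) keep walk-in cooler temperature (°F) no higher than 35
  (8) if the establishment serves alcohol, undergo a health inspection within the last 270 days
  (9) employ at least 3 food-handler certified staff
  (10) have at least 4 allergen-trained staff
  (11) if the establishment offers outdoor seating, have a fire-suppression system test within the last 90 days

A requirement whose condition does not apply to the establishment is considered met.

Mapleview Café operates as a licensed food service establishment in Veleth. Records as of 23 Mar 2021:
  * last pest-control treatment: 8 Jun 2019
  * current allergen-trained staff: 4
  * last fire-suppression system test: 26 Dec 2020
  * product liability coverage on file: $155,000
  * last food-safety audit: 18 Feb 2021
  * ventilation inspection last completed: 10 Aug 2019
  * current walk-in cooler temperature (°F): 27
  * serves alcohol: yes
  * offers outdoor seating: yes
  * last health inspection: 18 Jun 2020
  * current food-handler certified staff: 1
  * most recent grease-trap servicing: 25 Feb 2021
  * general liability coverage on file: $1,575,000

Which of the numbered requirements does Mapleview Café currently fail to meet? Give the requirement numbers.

2, 3, 4, 6, 8, 9

1. general liability coverage $1,575,000 ≥ $1,500,000 → met
2. food-safety audit 33 days ago vs limit 30 → not met
3. ventilation inspection 591 days ago vs limit 540 → not met
4. product liability coverage $155,000 < $200,000 → not met
5. grease-trap servicing 26 days ago vs limit 30 → met
6. pest-control treatment 654 days ago vs limit 540 → not met
7. walk-in cooler temperature (°F) 27 ≤ 35 → met
8. condition 'serves alcohol' holds; health inspection 278 days ago vs limit 270 → not met
9. food-handler certified staff 1 < 3 → not met
10. allergen-trained staff 4 ≥ 4 → met
11. condition 'offers outdoor seating' holds; fire-suppression system test 87 days ago vs limit 90 → met
Not met: 2, 3, 4, 6, 8, 9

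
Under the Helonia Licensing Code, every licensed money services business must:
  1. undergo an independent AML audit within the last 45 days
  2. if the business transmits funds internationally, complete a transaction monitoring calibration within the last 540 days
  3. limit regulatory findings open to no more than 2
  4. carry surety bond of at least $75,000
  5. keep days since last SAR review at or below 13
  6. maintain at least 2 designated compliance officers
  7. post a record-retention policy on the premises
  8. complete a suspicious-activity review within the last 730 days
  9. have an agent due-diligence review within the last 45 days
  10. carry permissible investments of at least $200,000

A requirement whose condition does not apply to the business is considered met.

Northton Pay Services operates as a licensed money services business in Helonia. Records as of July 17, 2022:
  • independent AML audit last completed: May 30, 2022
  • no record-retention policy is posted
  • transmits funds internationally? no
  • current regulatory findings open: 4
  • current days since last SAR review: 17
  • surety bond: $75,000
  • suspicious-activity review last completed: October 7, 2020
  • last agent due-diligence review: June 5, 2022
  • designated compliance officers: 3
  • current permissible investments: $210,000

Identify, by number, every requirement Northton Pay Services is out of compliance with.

1, 3, 5, 7

1. independent AML audit 48 days ago vs limit 45 → not met
2. condition 'transmits funds internationally' does not hold → requirement n/a → met
3. regulatory findings open 4 > 2 → not met
4. surety bond $75,000 ≥ $75,000 → met
5. days since last SAR review 17 > 13 → not met
6. designated compliance officers 3 ≥ 2 → met
7. record-retention policy absent → not met
8. suspicious-activity review 648 days ago vs limit 730 → met
9. agent due-diligence review 42 days ago vs limit 45 → met
10. permissible investments $210,000 ≥ $200,000 → met
Not met: 1, 3, 5, 7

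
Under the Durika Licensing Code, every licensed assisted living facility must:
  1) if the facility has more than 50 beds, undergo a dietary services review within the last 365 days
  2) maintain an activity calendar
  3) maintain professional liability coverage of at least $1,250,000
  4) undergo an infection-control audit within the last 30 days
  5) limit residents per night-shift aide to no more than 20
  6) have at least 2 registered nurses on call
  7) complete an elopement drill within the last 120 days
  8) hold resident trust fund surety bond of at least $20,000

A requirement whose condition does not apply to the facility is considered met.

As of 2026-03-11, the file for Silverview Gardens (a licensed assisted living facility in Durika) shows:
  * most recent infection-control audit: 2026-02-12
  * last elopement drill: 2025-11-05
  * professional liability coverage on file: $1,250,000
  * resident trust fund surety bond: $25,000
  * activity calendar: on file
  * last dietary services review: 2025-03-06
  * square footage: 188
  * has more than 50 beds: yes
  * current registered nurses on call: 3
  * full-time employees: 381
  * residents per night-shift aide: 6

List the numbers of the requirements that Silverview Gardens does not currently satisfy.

1, 7

1. condition 'has more than 50 beds' holds; dietary services review 370 days ago vs limit 365 → not met
2. activity calendar present → met
3. professional liability coverage $1,250,000 ≥ $1,250,000 → met
4. infection-control audit 27 days ago vs limit 30 → met
5. residents per night-shift aide 6 ≤ 20 → met
6. registered nurses on call 3 ≥ 2 → met
7. elopement drill 126 days ago vs limit 120 → not met
8. resident trust fund surety bond $25,000 ≥ $20,000 → met
Not met: 1, 7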